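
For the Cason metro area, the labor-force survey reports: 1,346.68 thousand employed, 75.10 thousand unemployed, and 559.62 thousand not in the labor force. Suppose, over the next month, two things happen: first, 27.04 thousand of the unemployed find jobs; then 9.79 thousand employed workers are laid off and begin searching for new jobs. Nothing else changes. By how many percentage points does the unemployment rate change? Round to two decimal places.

Initially, labor force = 1,346.68 + 75.10 = 1,421.78 thousand, so u = 75.10/1,421.78 = 5.28%.
After the first change, unemployed falls and employed rises by 27.04; labor force unchanged → E = 1,373.72, U = 48.06, labor force = 1,421.78 thousand.
After the second change, employed falls and unemployed rises by 9.79; labor force unchanged → E = 1,363.93, U = 57.85, labor force = 1,421.78 thousand.
New unemployment rate = 57.85 / 1,421.78 = 4.07%.
Change = 4.07% − 5.28% = −1.21 percentage points.

The unemployment rate changes by −1.21 percentage points.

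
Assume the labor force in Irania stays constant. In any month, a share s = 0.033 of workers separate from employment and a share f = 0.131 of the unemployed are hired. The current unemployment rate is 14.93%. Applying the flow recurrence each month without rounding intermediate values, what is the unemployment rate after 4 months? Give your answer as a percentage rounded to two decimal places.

With a fixed labor force, u_{t+1} = u_t + s·(1−u_t) − f·u_t = u_t·(1−s−f) + s.
Here 1−s−f = 0.836 and s = 0.033.
u_1 = 0.149300 × 0.836 + 0.033 = 0.157815.
u_2 = 0.157815 × 0.836 + 0.033 = 0.164933.
u_3 = 0.164933 × 0.836 + 0.033 = 0.170884.
u_4 = 0.170884 × 0.836 + 0.033 = 0.175859.

Unemployment rate after four months ≈ 17.59%.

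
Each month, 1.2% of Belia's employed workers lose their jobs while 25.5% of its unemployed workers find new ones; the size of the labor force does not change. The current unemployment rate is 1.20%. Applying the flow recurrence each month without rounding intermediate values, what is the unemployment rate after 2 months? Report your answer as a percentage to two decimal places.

With a fixed labor force, u_{t+1} = u_t + s·(1−u_t) − f·u_t = u_t·(1−s−f) + s.
Here 1−s−f = 0.733 and s = 0.012.
u_1 = 0.012000 × 0.733 + 0.012 = 0.020796.
u_2 = 0.020796 × 0.733 + 0.012 = 0.027243.

Unemployment rate after two months ≈ 2.72%.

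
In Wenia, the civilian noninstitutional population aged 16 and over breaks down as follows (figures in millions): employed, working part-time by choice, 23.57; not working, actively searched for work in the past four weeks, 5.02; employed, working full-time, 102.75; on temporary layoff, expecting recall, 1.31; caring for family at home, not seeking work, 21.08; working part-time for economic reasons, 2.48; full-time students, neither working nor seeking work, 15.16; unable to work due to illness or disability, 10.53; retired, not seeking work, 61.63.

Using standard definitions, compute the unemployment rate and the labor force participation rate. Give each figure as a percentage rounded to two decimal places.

Unemployment rate ≈ 4.68%; labor force participation rate ≈ 55.49%.

Employed = 23.57 + 102.75 + 2.48 = 128.80 million (anyone who worked, including part-time for economic reasons, counts as employed).
Unemployed = 5.02 + 1.31 = 6.33 million (jobless and actively searching, or on temporary layoff).
Labor force = 128.80 + 6.33 = 135.13 million.
Not in labor force = 21.08 + 15.16 + 10.53 + 61.63 = 108.40 million (those not working and not actively searching are outside the labor force).
Civilian working-age population = 135.13 + 108.40 = 243.53 million.
Unemployment rate = 6.33 / 135.13 = 4.68%.
Labor force participation rate = 135.13 / 243.53 = 55.49%.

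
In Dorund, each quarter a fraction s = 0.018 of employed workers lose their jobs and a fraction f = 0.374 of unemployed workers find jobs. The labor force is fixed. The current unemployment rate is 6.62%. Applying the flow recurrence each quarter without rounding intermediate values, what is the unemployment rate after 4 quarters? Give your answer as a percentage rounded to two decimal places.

Unemployment rate after four quarters ≈ 4.87%.

With a fixed labor force, u_{t+1} = u_t + s·(1−u_t) − f·u_t = u_t·(1−s−f) + s.
Here 1−s−f = 0.608 and s = 0.018.
u_1 = 0.066200 × 0.608 + 0.018 = 0.058250.
u_2 = 0.058250 × 0.608 + 0.018 = 0.053416.
u_3 = 0.053416 × 0.608 + 0.018 = 0.050477.
u_4 = 0.050477 × 0.608 + 0.018 = 0.048690.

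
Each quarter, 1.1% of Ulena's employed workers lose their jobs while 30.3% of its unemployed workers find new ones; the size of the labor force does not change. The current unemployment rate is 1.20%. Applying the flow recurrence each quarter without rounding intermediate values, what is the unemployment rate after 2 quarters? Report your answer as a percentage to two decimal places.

Unemployment rate after two quarters ≈ 2.42%.

With a fixed labor force, u_{t+1} = u_t + s·(1−u_t) − f·u_t = u_t·(1−s−f) + s.
Here 1−s−f = 0.686 and s = 0.011.
u_1 = 0.012000 × 0.686 + 0.011 = 0.019232.
u_2 = 0.019232 × 0.686 + 0.011 = 0.024193.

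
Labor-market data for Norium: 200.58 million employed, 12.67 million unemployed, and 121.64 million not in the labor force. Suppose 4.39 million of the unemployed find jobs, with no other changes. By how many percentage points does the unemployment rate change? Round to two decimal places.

The unemployment rate changes by −2.06 percentage points.

Initially, labor force = 200.58 + 12.67 = 213.25 million, so u = 12.67/213.25 = 5.94%.
After the change, unemployed falls and employed rises by 4.39; labor force unchanged → E = 204.97, U = 8.28, labor force = 213.25 million.
New unemployment rate = 8.28 / 213.25 = 3.88%.
Change = 3.88% − 5.94% = −2.06 percentage points.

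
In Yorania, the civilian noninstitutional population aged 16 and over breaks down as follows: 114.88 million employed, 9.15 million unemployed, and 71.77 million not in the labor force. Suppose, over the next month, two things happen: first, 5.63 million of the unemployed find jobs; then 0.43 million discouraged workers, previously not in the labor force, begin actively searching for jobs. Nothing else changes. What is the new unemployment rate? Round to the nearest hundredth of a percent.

Initially, labor force = 114.88 + 9.15 = 124.03 million, so u = 9.15/124.03 = 7.38%.
After the first change, unemployed falls and employed rises by 5.63; labor force unchanged → E = 120.51, U = 3.52, labor force = 124.03 million.
After the second change, unemployed and labor force both rise by 0.43 → E = 120.51, U = 3.95, labor force = 124.46 million.
New unemployment rate = 3.95 / 124.46 = 3.17%.

New unemployment rate ≈ 3.17%.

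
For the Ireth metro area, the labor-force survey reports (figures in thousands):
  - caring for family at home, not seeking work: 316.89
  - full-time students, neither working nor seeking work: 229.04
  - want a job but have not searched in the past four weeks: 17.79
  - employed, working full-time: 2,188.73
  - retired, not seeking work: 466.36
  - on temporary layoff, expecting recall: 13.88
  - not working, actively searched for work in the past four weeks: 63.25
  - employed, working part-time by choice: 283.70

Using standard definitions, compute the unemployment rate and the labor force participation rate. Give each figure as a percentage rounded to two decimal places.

Unemployment rate ≈ 3.03%; labor force participation rate ≈ 71.22%.

Employed = 2,188.73 + 283.70 = 2,472.43 thousand.
Unemployed = 13.88 + 63.25 = 77.13 thousand (jobless and actively searching, or on temporary layoff).
Labor force = 2,472.43 + 77.13 = 2,549.56 thousand.
Not in labor force = 316.89 + 229.04 + 17.79 + 466.36 = 1,030.08 thousand (those not working and not actively searching are outside the labor force — including those who want a job but have given up searching).
Civilian working-age population = 2,549.56 + 1,030.08 = 3,579.64 thousand.
Unemployment rate = 77.13 / 2,549.56 = 3.03%.
Labor force participation rate = 2,549.56 / 3,579.64 = 71.22%.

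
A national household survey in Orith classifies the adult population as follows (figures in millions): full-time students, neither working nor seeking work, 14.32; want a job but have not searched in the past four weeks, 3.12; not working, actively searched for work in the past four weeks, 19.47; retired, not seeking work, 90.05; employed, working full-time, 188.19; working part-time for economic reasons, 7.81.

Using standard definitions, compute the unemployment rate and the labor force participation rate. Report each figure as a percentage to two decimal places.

Employed = 188.19 + 7.81 = 196.00 million (anyone who worked, including part-time for economic reasons, counts as employed).
Unemployed = 19.47 million.
Labor force = 196.00 + 19.47 = 215.47 million.
Not in labor force = 14.32 + 3.12 + 90.05 = 107.49 million (those not working and not actively searching are outside the labor force — including those who want a job but have given up searching).
Civilian working-age population = 215.47 + 107.49 = 322.96 million.
Unemployment rate = 19.47 / 215.47 = 9.04%.
Labor force participation rate = 215.47 / 322.96 = 66.72%.

Unemployment rate ≈ 9.04%; labor force participation rate ≈ 66.72%.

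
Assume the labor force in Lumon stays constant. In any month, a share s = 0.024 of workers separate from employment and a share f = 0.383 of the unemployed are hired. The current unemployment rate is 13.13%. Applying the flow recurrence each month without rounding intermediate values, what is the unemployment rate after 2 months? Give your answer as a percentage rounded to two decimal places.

With a fixed labor force, u_{t+1} = u_t + s·(1−u_t) − f·u_t = u_t·(1−s−f) + s.
Here 1−s−f = 0.593 and s = 0.024.
u_1 = 0.131300 × 0.593 + 0.024 = 0.101861.
u_2 = 0.101861 × 0.593 + 0.024 = 0.084404.

Unemployment rate after two months ≈ 8.44%.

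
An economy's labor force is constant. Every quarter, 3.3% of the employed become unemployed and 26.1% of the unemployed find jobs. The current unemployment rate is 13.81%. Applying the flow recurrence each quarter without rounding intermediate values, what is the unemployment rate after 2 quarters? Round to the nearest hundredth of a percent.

Unemployment rate after two quarters ≈ 12.51%.

With a fixed labor force, u_{t+1} = u_t + s·(1−u_t) − f·u_t = u_t·(1−s−f) + s.
Here 1−s−f = 0.706 and s = 0.033.
u_1 = 0.138100 × 0.706 + 0.033 = 0.130499.
u_2 = 0.130499 × 0.706 + 0.033 = 0.125132.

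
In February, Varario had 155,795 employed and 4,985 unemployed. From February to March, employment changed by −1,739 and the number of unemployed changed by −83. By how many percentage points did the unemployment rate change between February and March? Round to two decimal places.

The unemployment rate changed by −0.02 percentage points.

February: labor force = 155,795 + 4,985 = 160,780; u = 4,985/160,780 = 3.10%.
March: labor force = 154,056 + 4,902 = 158,958; u = 4,902/158,958 = 3.08%.
Change = 3.08% − 3.10% = −0.02 pp.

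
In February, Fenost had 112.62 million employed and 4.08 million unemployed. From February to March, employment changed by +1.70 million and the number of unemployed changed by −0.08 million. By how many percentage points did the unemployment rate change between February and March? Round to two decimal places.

The unemployment rate changed by −0.12 percentage points.

February: labor force = 112.62 + 4.08 = 116.70; u = 4.08/116.70 = 3.50%.
March: labor force = 114.32 + 4.00 = 118.32; u = 4.00/118.32 = 3.38%.
Change = 3.38% − 3.50% = −0.12 pp.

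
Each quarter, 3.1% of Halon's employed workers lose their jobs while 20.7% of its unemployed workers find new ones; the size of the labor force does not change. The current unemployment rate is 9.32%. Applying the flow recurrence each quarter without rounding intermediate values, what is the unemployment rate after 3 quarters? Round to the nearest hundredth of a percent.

Unemployment rate after three quarters ≈ 11.39%.

With a fixed labor force, u_{t+1} = u_t + s·(1−u_t) − f·u_t = u_t·(1−s−f) + s.
Here 1−s−f = 0.762 and s = 0.031.
u_1 = 0.093200 × 0.762 + 0.031 = 0.102018.
u_2 = 0.102018 × 0.762 + 0.031 = 0.108738.
u_3 = 0.108738 × 0.762 + 0.031 = 0.113858.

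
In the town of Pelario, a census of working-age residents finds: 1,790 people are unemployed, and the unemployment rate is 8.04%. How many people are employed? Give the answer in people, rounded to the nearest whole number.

About 20,474 are employed.

Labor force = U / u = 1,790 / 0.0804 ≈ 22,264.
Employed = labor force − unemployed = 22,264 − 1,790 = 20,474.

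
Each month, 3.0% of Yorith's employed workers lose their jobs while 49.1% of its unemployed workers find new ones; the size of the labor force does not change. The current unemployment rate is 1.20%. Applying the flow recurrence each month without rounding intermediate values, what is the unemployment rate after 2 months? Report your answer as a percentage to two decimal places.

Unemployment rate after two months ≈ 4.71%.

With a fixed labor force, u_{t+1} = u_t + s·(1−u_t) − f·u_t = u_t·(1−s−f) + s.
Here 1−s−f = 0.479 and s = 0.030.
u_1 = 0.012000 × 0.479 + 0.030 = 0.035748.
u_2 = 0.035748 × 0.479 + 0.030 = 0.047123.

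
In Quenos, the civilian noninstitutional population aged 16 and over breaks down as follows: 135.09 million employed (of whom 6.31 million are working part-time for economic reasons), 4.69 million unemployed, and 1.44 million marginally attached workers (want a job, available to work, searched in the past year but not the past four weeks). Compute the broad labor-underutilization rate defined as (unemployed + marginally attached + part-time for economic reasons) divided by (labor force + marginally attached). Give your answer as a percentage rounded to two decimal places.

Labor force = 135.09 + 4.69 = 139.78 million.
Numerator = 4.69 + 1.44 + 6.31 = 12.44 million.
Denominator = 139.78 + 1.44 = 141.22 million.
Broad rate = 12.44 / 141.22 = 8.81%.

Broad underutilization rate ≈ 8.81%.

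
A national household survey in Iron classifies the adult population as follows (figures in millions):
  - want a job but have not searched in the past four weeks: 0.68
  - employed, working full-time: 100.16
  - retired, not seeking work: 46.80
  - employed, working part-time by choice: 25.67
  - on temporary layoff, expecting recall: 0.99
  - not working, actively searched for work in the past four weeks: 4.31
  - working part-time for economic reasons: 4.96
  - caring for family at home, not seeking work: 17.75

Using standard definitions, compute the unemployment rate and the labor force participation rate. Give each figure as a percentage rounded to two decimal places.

Employed = 100.16 + 25.67 + 4.96 = 130.79 million (anyone who worked, including part-time for economic reasons, counts as employed).
Unemployed = 0.99 + 4.31 = 5.30 million (jobless and actively searching, or on temporary layoff).
Labor force = 130.79 + 5.30 = 136.09 million.
Not in labor force = 0.68 + 46.80 + 17.75 = 65.23 million (those not working and not actively searching are outside the labor force — including those who want a job but have given up searching).
Civilian working-age population = 136.09 + 65.23 = 201.32 million.
Unemployment rate = 5.30 / 136.09 = 3.89%.
Labor force participation rate = 136.09 / 201.32 = 67.60%.

Unemployment rate ≈ 3.89%; labor force participation rate ≈ 67.60%.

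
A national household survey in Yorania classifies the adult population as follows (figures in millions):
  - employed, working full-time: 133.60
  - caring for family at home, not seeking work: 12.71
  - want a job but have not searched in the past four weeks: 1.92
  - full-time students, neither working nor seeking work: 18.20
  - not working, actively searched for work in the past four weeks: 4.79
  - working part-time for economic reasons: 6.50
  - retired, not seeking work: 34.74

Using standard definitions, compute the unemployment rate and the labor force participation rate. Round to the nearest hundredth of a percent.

Unemployment rate ≈ 3.31%; labor force participation rate ≈ 68.20%.

Employed = 133.60 + 6.50 = 140.10 million (anyone who worked, including part-time for economic reasons, counts as employed).
Unemployed = 4.79 million.
Labor force = 140.10 + 4.79 = 144.89 million.
Not in labor force = 12.71 + 1.92 + 18.20 + 34.74 = 67.57 million (those not working and not actively searching are outside the labor force — including those who want a job but have given up searching).
Civilian working-age population = 144.89 + 67.57 = 212.46 million.
Unemployment rate = 4.79 / 144.89 = 3.31%.
Labor force participation rate = 144.89 / 212.46 = 68.20%.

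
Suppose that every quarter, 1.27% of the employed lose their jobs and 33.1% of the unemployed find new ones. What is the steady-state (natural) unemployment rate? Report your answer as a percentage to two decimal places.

At steady state the flows balance: s·E = f·U, so U/(E+U) = s/(s+f).
u* = 1.27 / (1.27 + 33.1) = 1.27 / 34.37 = 3.70%.

Steady-state unemployment rate ≈ 3.70%.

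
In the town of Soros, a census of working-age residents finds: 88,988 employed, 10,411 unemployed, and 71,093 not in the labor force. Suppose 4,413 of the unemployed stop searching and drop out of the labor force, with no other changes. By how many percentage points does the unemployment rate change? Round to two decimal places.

Initially, labor force = 88,988 + 10,411 = 99,399, so u = 10,411/99,399 = 10.47%.
After the change, unemployed and labor force both fall by 4,413 → E = 88,988, U = 5,998, labor force = 94,986.
New unemployment rate = 5,998 / 94,986 = 6.31%.
Change = 6.31% − 10.47% = −4.16 percentage points.

The unemployment rate changes by −4.16 percentage points.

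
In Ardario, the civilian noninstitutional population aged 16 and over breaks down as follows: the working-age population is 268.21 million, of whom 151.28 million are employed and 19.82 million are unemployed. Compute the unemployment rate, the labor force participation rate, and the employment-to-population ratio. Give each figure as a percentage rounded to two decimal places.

Unemployment rate ≈ 11.58%; labor force participation rate ≈ 63.79%; employment-population ratio ≈ 56.40%.

Labor force = employed + unemployed = 151.28 + 19.82 = 171.10 million.
Unemployment rate = 19.82 / 171.10 = 11.58%.
Labor force participation rate = 171.10 / 268.21 = 63.79%.
Employment-population ratio = 151.28 / 268.21 = 56.40%.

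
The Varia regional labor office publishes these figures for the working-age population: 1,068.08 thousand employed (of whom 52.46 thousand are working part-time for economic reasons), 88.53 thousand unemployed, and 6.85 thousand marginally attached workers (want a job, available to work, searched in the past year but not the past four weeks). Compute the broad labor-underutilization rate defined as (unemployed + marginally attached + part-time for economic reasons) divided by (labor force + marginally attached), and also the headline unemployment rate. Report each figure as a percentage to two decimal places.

Broad underutilization rate ≈ 12.71%; headline unemployment rate ≈ 7.65%.

Labor force = 1,068.08 + 88.53 = 1,156.61 thousand.
Numerator = 88.53 + 6.85 + 52.46 = 147.84 thousand.
Denominator = 1,156.61 + 6.85 = 1,163.46 thousand.
Broad rate = 147.84 / 1,163.46 = 12.71%.
Headline unemployment rate = 88.53 / 1,156.61 = 7.65%.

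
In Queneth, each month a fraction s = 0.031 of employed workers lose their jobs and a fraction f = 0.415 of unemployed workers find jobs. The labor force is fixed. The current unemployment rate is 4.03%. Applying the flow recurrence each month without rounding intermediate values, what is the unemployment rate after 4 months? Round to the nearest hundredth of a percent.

With a fixed labor force, u_{t+1} = u_t + s·(1−u_t) − f·u_t = u_t·(1−s−f) + s.
Here 1−s−f = 0.554 and s = 0.031.
u_1 = 0.040300 × 0.554 + 0.031 = 0.053326.
u_2 = 0.053326 × 0.554 + 0.031 = 0.060543.
u_3 = 0.060543 × 0.554 + 0.031 = 0.064541.
u_4 = 0.064541 × 0.554 + 0.031 = 0.066756.

Unemployment rate after four months ≈ 6.68%.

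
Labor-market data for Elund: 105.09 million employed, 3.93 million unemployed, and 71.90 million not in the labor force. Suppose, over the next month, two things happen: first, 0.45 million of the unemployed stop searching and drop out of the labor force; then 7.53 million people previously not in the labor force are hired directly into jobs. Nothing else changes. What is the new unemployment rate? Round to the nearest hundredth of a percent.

New unemployment rate ≈ 3.00%.

Initially, labor force = 105.09 + 3.93 = 109.02 million, so u = 3.93/109.02 = 3.60%.
After the first change, unemployed and labor force both fall by 0.45 → E = 105.09, U = 3.48, labor force = 108.57 million.
After the second change, employed and labor force both rise by 7.53; unemployed unchanged → E = 112.62, U = 3.48, labor force = 116.10 million.
New unemployment rate = 3.48 / 116.10 = 3.00%.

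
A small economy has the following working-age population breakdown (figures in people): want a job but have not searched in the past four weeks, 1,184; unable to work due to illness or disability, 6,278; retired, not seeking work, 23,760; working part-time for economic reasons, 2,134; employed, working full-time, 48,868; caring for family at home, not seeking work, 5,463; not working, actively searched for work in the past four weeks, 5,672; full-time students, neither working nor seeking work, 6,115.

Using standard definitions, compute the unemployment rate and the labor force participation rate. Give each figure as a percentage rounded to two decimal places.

Unemployment rate ≈ 10.01%; labor force participation rate ≈ 56.97%.

Employed = 2,134 + 48,868 = 51,002 (anyone who worked, including part-time for economic reasons, counts as employed).
Unemployed = 5,672.
Labor force = 51,002 + 5,672 = 56,674.
Not in labor force = 1,184 + 6,278 + 23,760 + 5,463 + 6,115 = 42,800 (those not working and not actively searching are outside the labor force — including those who want a job but have given up searching).
Civilian working-age population = 56,674 + 42,800 = 99,474.
Unemployment rate = 5,672 / 56,674 = 10.01%.
Labor force participation rate = 56,674 / 99,474 = 56.97%.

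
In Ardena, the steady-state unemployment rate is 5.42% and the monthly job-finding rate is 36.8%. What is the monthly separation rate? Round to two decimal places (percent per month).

From u* = s/(s+f): s = u·f/(1−u).
s = 0.0542 × 36.8 / (1 − 0.0542) = 1.9946 / 0.9458 ≈ 2.11% per month.

Separation rate ≈ 2.11% per month.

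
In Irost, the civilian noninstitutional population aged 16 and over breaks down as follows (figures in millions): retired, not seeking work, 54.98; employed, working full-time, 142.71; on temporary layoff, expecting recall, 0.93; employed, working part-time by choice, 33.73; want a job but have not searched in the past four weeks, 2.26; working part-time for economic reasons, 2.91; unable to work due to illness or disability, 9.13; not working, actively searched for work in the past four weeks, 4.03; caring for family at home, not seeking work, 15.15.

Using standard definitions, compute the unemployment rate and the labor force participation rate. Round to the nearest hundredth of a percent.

Employed = 142.71 + 33.73 + 2.91 = 179.35 million (anyone who worked, including part-time for economic reasons, counts as employed).
Unemployed = 0.93 + 4.03 = 4.96 million (jobless and actively searching, or on temporary layoff).
Labor force = 179.35 + 4.96 = 184.31 million.
Not in labor force = 54.98 + 2.26 + 9.13 + 15.15 = 81.52 million (those not working and not actively searching are outside the labor force — including those who want a job but have given up searching).
Civilian working-age population = 184.31 + 81.52 = 265.83 million.
Unemployment rate = 4.96 / 184.31 = 2.69%.
Labor force participation rate = 184.31 / 265.83 = 69.33%.

Unemployment rate ≈ 2.69%; labor force participation rate ≈ 69.33%.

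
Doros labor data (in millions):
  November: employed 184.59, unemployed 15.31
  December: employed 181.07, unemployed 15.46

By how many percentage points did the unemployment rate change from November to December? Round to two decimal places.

The unemployment rate changed by +0.21 percentage points.

November: labor force = 184.59 + 15.31 = 199.90; u = 15.31/199.90 = 7.66%.
December: labor force = 181.07 + 15.46 = 196.53; u = 15.46/196.53 = 7.87%.
Change = 7.87% − 7.66% = +0.21 pp.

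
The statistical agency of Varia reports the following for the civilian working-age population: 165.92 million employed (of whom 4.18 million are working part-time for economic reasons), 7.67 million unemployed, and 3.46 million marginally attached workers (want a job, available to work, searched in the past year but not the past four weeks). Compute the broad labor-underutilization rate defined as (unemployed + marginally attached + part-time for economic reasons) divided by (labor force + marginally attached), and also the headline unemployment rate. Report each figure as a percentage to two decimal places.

Labor force = 165.92 + 7.67 = 173.59 million.
Numerator = 7.67 + 3.46 + 4.18 = 15.31 million.
Denominator = 173.59 + 3.46 = 177.05 million.
Broad rate = 15.31 / 177.05 = 8.65%.
Headline unemployment rate = 7.67 / 173.59 = 4.42%.

Broad underutilization rate ≈ 8.65%; headline unemployment rate ≈ 4.42%.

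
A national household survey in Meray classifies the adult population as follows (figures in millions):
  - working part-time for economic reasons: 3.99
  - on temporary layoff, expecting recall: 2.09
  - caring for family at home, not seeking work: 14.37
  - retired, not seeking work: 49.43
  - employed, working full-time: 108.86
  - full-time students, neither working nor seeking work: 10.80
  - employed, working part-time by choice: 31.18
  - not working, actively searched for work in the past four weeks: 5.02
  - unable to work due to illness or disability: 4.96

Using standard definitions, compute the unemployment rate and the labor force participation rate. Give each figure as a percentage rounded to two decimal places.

Employed = 3.99 + 108.86 + 31.18 = 144.03 million (anyone who worked, including part-time for economic reasons, counts as employed).
Unemployed = 2.09 + 5.02 = 7.11 million (jobless and actively searching, or on temporary layoff).
Labor force = 144.03 + 7.11 = 151.14 million.
Not in labor force = 14.37 + 49.43 + 10.80 + 4.96 = 79.56 million (those not working and not actively searching are outside the labor force).
Civilian working-age population = 151.14 + 79.56 = 230.70 million.
Unemployment rate = 7.11 / 151.14 = 4.70%.
Labor force participation rate = 151.14 / 230.70 = 65.51%.

Unemployment rate ≈ 4.70%; labor force participation rate ≈ 65.51%.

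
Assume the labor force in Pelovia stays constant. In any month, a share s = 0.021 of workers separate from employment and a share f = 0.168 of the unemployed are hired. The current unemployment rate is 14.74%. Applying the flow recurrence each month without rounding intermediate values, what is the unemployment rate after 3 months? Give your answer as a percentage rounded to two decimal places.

Unemployment rate after three months ≈ 13.05%.

With a fixed labor force, u_{t+1} = u_t + s·(1−u_t) − f·u_t = u_t·(1−s−f) + s.
Here 1−s−f = 0.811 and s = 0.021.
u_1 = 0.147400 × 0.811 + 0.021 = 0.140541.
u_2 = 0.140541 × 0.811 + 0.021 = 0.134979.
u_3 = 0.134979 × 0.811 + 0.021 = 0.130468.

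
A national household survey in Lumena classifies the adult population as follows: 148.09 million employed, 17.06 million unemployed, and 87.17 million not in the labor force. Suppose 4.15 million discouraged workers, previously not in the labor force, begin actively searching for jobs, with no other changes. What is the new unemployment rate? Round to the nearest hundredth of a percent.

New unemployment rate ≈ 12.53%.

Initially, labor force = 148.09 + 17.06 = 165.15 million, so u = 17.06/165.15 = 10.33%.
After the change, unemployed and labor force both rise by 4.15 → E = 148.09, U = 21.21, labor force = 169.30 million.
New unemployment rate = 21.21 / 169.30 = 12.53%.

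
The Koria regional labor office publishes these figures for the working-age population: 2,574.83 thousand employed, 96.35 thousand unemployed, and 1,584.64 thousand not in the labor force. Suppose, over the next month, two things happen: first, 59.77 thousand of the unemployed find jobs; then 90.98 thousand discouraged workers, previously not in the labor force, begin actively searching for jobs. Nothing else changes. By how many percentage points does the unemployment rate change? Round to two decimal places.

The unemployment rate changes by +1.01 percentage points.

Initially, labor force = 2,574.83 + 96.35 = 2,671.18 thousand, so u = 96.35/2,671.18 = 3.61%.
After the first change, unemployed falls and employed rises by 59.77; labor force unchanged → E = 2,634.60, U = 36.58, labor force = 2,671.18 thousand.
After the second change, unemployed and labor force both rise by 90.98 → E = 2,634.60, U = 127.56, labor force = 2,762.16 thousand.
New unemployment rate = 127.56 / 2,762.16 = 4.62%.
Change = 4.62% − 3.61% = +1.01 percentage points.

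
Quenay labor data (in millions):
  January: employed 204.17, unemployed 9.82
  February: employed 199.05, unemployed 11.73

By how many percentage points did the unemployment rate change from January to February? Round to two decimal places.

January: labor force = 204.17 + 9.82 = 213.99; u = 9.82/213.99 = 4.59%.
February: labor force = 199.05 + 11.73 = 210.78; u = 11.73/210.78 = 5.57%.
Change = 5.57% − 4.59% = +0.98 pp.

The unemployment rate changed by +0.98 percentage points.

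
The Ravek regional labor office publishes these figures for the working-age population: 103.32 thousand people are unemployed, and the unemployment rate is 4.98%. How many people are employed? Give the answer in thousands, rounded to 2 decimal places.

About 1,971.38 thousand are employed.

Labor force = U / u = 103.32 / 0.0498 ≈ 2,074.70 thousand.
Employed = labor force − unemployed = 2,074.70 − 103.32 = 1,971.38 thousand.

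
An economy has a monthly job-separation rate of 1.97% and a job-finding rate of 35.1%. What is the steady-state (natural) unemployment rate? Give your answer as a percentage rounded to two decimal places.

Steady-state unemployment rate ≈ 5.31%.

At steady state the flows balance: s·E = f·U, so U/(E+U) = s/(s+f).
u* = 1.97 / (1.97 + 35.1) = 1.97 / 37.07 = 5.31%.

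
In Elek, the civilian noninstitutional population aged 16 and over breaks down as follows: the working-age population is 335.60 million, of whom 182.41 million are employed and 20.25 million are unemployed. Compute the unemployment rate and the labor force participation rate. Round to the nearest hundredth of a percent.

Labor force = employed + unemployed = 182.41 + 20.25 = 202.66 million.
Unemployment rate = 20.25 / 202.66 = 9.99%.
Labor force participation rate = 202.66 / 335.60 = 60.39%.

Unemployment rate ≈ 9.99%; labor force participation rate ≈ 60.39%.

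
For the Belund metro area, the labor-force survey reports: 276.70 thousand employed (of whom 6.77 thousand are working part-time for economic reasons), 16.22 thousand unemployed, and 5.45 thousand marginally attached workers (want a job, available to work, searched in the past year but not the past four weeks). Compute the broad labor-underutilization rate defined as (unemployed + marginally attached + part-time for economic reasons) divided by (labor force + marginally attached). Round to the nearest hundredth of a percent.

Broad underutilization rate ≈ 9.53%.

Labor force = 276.70 + 16.22 = 292.92 thousand.
Numerator = 16.22 + 5.45 + 6.77 = 28.44 thousand.
Denominator = 292.92 + 5.45 = 298.37 thousand.
Broad rate = 28.44 / 298.37 = 9.53%.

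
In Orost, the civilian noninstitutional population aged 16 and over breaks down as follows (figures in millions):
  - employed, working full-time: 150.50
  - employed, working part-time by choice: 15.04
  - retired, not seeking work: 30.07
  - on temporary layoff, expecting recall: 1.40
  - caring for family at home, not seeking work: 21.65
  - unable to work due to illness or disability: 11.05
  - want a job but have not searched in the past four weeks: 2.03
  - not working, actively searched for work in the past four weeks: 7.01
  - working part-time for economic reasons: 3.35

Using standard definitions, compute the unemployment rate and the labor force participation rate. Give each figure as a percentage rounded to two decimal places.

Employed = 150.50 + 15.04 + 3.35 = 168.89 million (anyone who worked, including part-time for economic reasons, counts as employed).
Unemployed = 1.40 + 7.01 = 8.41 million (jobless and actively searching, or on temporary layoff).
Labor force = 168.89 + 8.41 = 177.30 million.
Not in labor force = 30.07 + 21.65 + 11.05 + 2.03 = 64.80 million (those not working and not actively searching are outside the labor force — including those who want a job but have given up searching).
Civilian working-age population = 177.30 + 64.80 = 242.10 million.
Unemployment rate = 8.41 / 177.30 = 4.74%.
Labor force participation rate = 177.30 / 242.10 = 73.23%.

Unemployment rate ≈ 4.74%; labor force participation rate ≈ 73.23%.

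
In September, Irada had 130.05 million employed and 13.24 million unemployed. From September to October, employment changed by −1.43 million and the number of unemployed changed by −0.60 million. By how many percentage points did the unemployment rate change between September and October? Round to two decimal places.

The unemployment rate changed by −0.29 percentage points.

September: labor force = 130.05 + 13.24 = 143.29; u = 13.24/143.29 = 9.24%.
October: labor force = 128.62 + 12.64 = 141.26; u = 12.64/141.26 = 8.95%.
Change = 8.95% − 9.24% = −0.29 pp.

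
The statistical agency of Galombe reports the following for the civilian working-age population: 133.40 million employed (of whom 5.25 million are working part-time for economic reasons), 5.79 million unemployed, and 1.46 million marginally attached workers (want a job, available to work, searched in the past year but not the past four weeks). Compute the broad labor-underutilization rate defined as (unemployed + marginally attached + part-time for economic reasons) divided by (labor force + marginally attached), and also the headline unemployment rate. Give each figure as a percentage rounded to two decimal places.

Broad underutilization rate ≈ 8.89%; headline unemployment rate ≈ 4.16%.

Labor force = 133.40 + 5.79 = 139.19 million.
Numerator = 5.79 + 1.46 + 5.25 = 12.50 million.
Denominator = 139.19 + 1.46 = 140.65 million.
Broad rate = 12.50 / 140.65 = 8.89%.
Headline unemployment rate = 5.79 / 139.19 = 4.16%.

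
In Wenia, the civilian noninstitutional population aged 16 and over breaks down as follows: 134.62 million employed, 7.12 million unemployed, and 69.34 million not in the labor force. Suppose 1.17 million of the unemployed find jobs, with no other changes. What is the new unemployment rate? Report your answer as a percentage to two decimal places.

New unemployment rate ≈ 4.20%.

Initially, labor force = 134.62 + 7.12 = 141.74 million, so u = 7.12/141.74 = 5.02%.
After the change, unemployed falls and employed rises by 1.17; labor force unchanged → E = 135.79, U = 5.95, labor force = 141.74 million.
New unemployment rate = 5.95 / 141.74 = 4.20%.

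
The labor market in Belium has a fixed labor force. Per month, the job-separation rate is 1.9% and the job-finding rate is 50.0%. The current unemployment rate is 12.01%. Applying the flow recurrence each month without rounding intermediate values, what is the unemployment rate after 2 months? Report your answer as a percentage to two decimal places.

With a fixed labor force, u_{t+1} = u_t + s·(1−u_t) − f·u_t = u_t·(1−s−f) + s.
Here 1−s−f = 0.481 and s = 0.019.
u_1 = 0.120100 × 0.481 + 0.019 = 0.076768.
u_2 = 0.076768 × 0.481 + 0.019 = 0.055925.

Unemployment rate after two months ≈ 5.59%.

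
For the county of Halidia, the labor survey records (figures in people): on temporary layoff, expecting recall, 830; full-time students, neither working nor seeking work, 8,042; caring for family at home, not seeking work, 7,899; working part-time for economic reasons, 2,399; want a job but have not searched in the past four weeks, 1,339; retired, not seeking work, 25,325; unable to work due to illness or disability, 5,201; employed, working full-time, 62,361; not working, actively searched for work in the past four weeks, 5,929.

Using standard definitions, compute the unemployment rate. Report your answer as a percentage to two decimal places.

Employed = 2,399 + 62,361 = 64,760 (anyone who worked, including part-time for economic reasons, counts as employed).
Unemployed = 830 + 5,929 = 6,759 (jobless and actively searching, or on temporary layoff).
Labor force = 64,760 + 6,759 = 71,519.
Unemployment rate = 6,759 / 71,519 = 9.45%.

Unemployment rate ≈ 9.45%.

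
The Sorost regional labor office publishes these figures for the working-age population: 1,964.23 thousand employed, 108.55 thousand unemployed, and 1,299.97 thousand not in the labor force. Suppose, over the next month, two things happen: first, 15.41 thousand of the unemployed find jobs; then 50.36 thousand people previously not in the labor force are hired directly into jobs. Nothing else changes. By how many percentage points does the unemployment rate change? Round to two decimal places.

The unemployment rate changes by −0.85 percentage points.

Initially, labor force = 1,964.23 + 108.55 = 2,072.78 thousand, so u = 108.55/2,072.78 = 5.24%.
After the first change, unemployed falls and employed rises by 15.41; labor force unchanged → E = 1,979.64, U = 93.14, labor force = 2,072.78 thousand.
After the second change, employed and labor force both rise by 50.36; unemployed unchanged → E = 2,030.00, U = 93.14, labor force = 2,123.14 thousand.
New unemployment rate = 93.14 / 2,123.14 = 4.39%.
Change = 4.39% − 5.24% = −0.85 percentage points.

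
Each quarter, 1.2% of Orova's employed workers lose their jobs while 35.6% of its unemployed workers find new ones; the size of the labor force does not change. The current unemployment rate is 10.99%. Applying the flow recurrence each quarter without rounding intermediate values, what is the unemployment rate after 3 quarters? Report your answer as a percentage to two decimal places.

With a fixed labor force, u_{t+1} = u_t + s·(1−u_t) − f·u_t = u_t·(1−s−f) + s.
Here 1−s−f = 0.632 and s = 0.012.
u_1 = 0.109900 × 0.632 + 0.012 = 0.081457.
u_2 = 0.081457 × 0.632 + 0.012 = 0.063481.
u_3 = 0.063481 × 0.632 + 0.012 = 0.052120.

Unemployment rate after three quarters ≈ 5.21%.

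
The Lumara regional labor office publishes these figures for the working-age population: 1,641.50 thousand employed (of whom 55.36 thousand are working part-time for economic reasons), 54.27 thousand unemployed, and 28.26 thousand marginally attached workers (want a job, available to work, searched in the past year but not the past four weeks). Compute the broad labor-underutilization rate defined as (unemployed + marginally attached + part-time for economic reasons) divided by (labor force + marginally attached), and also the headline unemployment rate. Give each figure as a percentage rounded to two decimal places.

Broad underutilization rate ≈ 8.00%; headline unemployment rate ≈ 3.20%.

Labor force = 1,641.50 + 54.27 = 1,695.77 thousand.
Numerator = 54.27 + 28.26 + 55.36 = 137.89 thousand.
Denominator = 1,695.77 + 28.26 = 1,724.03 thousand.
Broad rate = 137.89 / 1,724.03 = 8.00%.
Headline unemployment rate = 54.27 / 1,695.77 = 3.20%.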